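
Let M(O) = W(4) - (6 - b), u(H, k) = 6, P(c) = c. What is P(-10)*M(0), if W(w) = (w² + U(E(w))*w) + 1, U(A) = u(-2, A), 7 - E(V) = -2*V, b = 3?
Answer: -380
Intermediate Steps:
E(V) = 7 + 2*V (E(V) = 7 - (-2)*V = 7 + 2*V)
U(A) = 6
W(w) = 1 + w² + 6*w (W(w) = (w² + 6*w) + 1 = 1 + w² + 6*w)
M(O) = 38 (M(O) = (1 + 4² + 6*4) - (6 - 1*3) = (1 + 16 + 24) - (6 - 3) = 41 - 1*3 = 41 - 3 = 38)
P(-10)*M(0) = -10*38 = -380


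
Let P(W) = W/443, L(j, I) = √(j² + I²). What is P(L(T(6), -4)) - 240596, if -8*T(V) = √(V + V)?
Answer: -240596 + √259/1772 ≈ -2.4060e+5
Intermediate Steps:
T(V) = -√2*√V/8 (T(V) = -√(V + V)/8 = -√2*√V/8)
L(j, I) = √(I² + j²)
P(W) = W/443 (P(W) = W*(1/443) = W/443)
P(L(T(6), -4)) - 240596 = √((-4)² + (-√2*√6/8)²)/443 - 240596 = √(16 + (-√3/4)²)/443 - 240596 = √(16 + 3/16)/443 - 240596 = √(259/16)/443 - 240596 = (√259/4)/443 - 240596 = √259/1772 - 240596 = -240596 + √259/1772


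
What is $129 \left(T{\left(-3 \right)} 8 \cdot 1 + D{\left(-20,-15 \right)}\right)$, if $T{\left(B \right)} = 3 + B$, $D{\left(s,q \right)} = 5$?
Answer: $645$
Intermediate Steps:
$129 \left(T{\left(-3 \right)} 8 \cdot 1 + D{\left(-20,-15 \right)}\right) = 129 \left(\left(3 - 3\right) 8 \cdot 1 + 5\right) = 129 \left(0 \cdot 8 \cdot 1 + 5\right) = 129 \left(0 \cdot 1 + 5\right) = 129 \left(0 + 5\right) = 129 \cdot 5 = 645$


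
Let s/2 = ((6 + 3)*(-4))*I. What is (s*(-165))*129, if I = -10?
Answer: -15325200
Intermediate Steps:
s = 720 (s = 2*(((6 + 3)*(-4))*(-10)) = 2*((9*(-4))*(-10)) = 2*(-36*(-10)) = 2*360 = 720)
(s*(-165))*129 = (720*(-165))*129 = -118800*129 = -15325200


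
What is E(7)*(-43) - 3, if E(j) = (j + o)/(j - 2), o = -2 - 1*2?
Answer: -144/5 ≈ -28.800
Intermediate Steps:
o = -4 (o = -2 - 2 = -4)
E(j) = (-4 + j)/(-2 + j) (E(j) = (j - 4)/(j - 2) = (-4 + j)/(-2 + j))
E(7)*(-43) - 3 = ((-4 + 7)/(-2 + 7))*(-43) - 3 = (3/5)*(-43) - 3 = -129/5 - 3 = -144/5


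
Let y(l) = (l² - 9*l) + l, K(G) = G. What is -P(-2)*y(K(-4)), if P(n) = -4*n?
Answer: -384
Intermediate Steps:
y(l) = l² - 8*l
-P(-2)*y(K(-4)) = -(-4*(-2))*(-4*(-8 - 4)) = -8*(-4*(-12)) = -8*48 = -1*384 = -384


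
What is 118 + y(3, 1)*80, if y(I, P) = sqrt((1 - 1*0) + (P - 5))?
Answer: 118 + 80*I*sqrt(3) ≈ 118.0 + 138.56*I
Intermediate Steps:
y(I, P) = sqrt(-4 + P) (y(I, P) = sqrt((1 + 0) + (-5 + P)) = sqrt(1 + (-5 + P)) = sqrt(-4 + P))
118 + y(3, 1)*80 = 118 + sqrt(-4 + 1)*80 = 118 + sqrt(-3)*80 = 118 + (I*sqrt(3))*80 = 118 + 80*I*sqrt(3)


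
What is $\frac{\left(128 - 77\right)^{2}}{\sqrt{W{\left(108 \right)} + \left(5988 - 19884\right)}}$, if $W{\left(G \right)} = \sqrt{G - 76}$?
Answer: $\frac{2601}{2 \sqrt{-3474 + \sqrt{2}}} \approx - 22.069 i$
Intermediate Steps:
$W{\left(G \right)} = \sqrt{-76 + G}$
$\frac{\left(128 - 77\right)^{2}}{\sqrt{W{\left(108 \right)} + \left(5988 - 19884\right)}} = \frac{\left(128 - 77\right)^{2}}{\sqrt{\sqrt{-76 + 108} + \left(5988 - 19884\right)}} = \frac{51^{2}}{\sqrt{\sqrt{32} - 13896}} = \frac{2601}{\sqrt{4 \sqrt{2} - 13896}} = \frac{2601}{\sqrt{-13896 + 4 \sqrt{2}}}$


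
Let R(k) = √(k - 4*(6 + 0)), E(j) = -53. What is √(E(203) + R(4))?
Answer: √(-53 + 2*I*√5) ≈ 0.30688 + 7.2866*I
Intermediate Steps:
R(k) = √(-24 + k) (R(k) = √(k - 4*6) = √(k - 24) = √(-24 + k))
√(E(203) + R(4)) = √(-53 + √(-24 + 4)) = √(-53 + √(-20)) = √(-53 + 2*I*√5)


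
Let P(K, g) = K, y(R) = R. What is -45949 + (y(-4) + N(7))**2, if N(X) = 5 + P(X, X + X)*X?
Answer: -43449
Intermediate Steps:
N(X) = 5 + X**2 (N(X) = 5 + X*X = 5 + X**2)
-45949 + (y(-4) + N(7))**2 = -45949 + (-4 + (5 + 7**2))**2 = -45949 + (-4 + (5 + 49))**2 = -45949 + (-4 + 54)**2 = -45949 + 50**2 = -45949 + 2500 = -43449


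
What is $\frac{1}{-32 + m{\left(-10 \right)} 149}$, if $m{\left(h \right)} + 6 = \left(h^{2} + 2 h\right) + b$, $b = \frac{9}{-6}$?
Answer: $\frac{2}{21541} \approx 9.2846 \cdot 10^{-5}$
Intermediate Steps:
$b = - \frac{3}{2}$ ($b = 9 \left(- \frac{1}{6}\right) = - \frac{3}{2} \approx -1.5$)
$m{\left(h \right)} = - \frac{15}{2} + h^{2} + 2 h$ ($m{\left(h \right)} = -6 - \left(\frac{3}{2} - h^{2} - 2 h\right) = -6 + \left(- \frac{3}{2} + h^{2} + 2 h\right) = - \frac{15}{2} + h^{2} + 2 h$)
$\frac{1}{-32 + m{\left(-10 \right)} 149} = \frac{1}{-32 + \left(- \frac{15}{2} + \left(-10\right)^{2} + 2 \left(-10\right)\right) 149} = \frac{1}{-32 + \left(- \frac{15}{2} + 100 - 20\right) 149} = \frac{1}{-32 + \frac{145}{2} \cdot 149} = \frac{1}{-32 + \frac{21605}{2}} = \frac{1}{\frac{21541}{2}} = \frac{2}{21541}$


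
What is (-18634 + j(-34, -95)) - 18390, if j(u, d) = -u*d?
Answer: -40254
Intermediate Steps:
j(u, d) = -d*u
(-18634 + j(-34, -95)) - 18390 = (-18634 - 1*(-95)*(-34)) - 18390 = (-18634 - 3230) - 18390 = -21864 - 18390 = -40254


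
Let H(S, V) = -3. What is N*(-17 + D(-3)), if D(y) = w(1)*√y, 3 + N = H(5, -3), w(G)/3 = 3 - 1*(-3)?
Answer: 102 - 108*I*√3 ≈ 102.0 - 187.06*I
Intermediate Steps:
w(G) = 18 (w(G) = 3*(3 - 1*(-3)) = 3*(3 + 3) = 3*6 = 18)
N = -6 (N = -3 - 3 = -6)
D(y) = 18*√y
N*(-17 + D(-3)) = -6*(-17 + 18*√(-3)) = -6*(-17 + 18*(I*√3)) = -6*(-17 + 18*I*√3) = 102 - 108*I*√3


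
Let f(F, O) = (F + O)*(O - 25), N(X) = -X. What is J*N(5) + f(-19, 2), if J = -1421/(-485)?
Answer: 36506/97 ≈ 376.35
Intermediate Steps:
J = 1421/485 (J = -1421*(-1/485) = 1421/485 ≈ 2.9299)
f(F, O) = (-25 + O)*(F + O) (f(F, O) = (F + O)*(-25 + O) = (-25 + O)*(F + O))
J*N(5) + f(-19, 2) = 1421*(-1*5)/485 + (2**2 - 25*(-19) - 25*2 - 19*2) = (1421/485)*(-5) + (4 + 475 - 50 - 38) = -1421/97 + 391 = 36506/97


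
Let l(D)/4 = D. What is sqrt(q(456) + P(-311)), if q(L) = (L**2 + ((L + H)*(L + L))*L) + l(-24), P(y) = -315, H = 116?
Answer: sqrt(238086309) ≈ 15430.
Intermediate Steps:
l(D) = 4*D
q(L) = -96 + L**2 + 2*L**2*(116 + L) (q(L) = (L**2 + ((L + 116)*(L + L))*L) + 4*(-24) = (L**2 + ((116 + L)*(2*L))*L) - 96 = (L**2 + (2*L*(116 + L))*L) - 96 = (L**2 + 2*L**2*(116 + L)) - 96 = -96 + L**2 + 2*L**2*(116 + L))
sqrt(q(456) + P(-311)) = sqrt((-96 + 2*456**3 + 233*456**2) - 315) = sqrt((-96 + 2*94818816 + 233*207936) - 315) = sqrt((-96 + 189637632 + 48449088) - 315) = sqrt(238086624 - 315) = sqrt(238086309)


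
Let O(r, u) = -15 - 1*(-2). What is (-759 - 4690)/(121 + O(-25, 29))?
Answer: -5449/108 ≈ -50.454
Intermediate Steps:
O(r, u) = -13 (O(r, u) = -15 + 2 = -13)
(-759 - 4690)/(121 + O(-25, 29)) = (-759 - 4690)/(121 - 13) = -5449/108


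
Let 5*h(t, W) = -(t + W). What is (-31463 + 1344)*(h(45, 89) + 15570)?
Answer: -2340728204/5 ≈ -4.6815e+8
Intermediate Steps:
h(t, W) = -W/5 - t/5 (h(t, W) = (-(t + W))/5 = (-(W + t))/5 = (-W - t)/5 = -W/5 - t/5)
(-31463 + 1344)*(h(45, 89) + 15570) = (-31463 + 1344)*((-⅕*89 - ⅕*45) + 15570) = -30119*((-89/5 - 9) + 15570) = -30119*(-134/5 + 15570) = -30119*77716/5 = -2340728204/5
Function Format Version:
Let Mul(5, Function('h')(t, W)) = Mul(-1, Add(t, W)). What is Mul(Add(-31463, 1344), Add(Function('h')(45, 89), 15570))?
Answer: Rational(-2340728204, 5) ≈ -4.6815e+8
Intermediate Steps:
Function('h')(t, W) = Add(Mul(Rational(-1, 5), W), Mul(Rational(-1, 5), t)) (Function('h')(t, W) = Mul(Rational(1, 5), Mul(-1, Add(t, W))) = Mul(Rational(1, 5), Mul(-1, Add(W, t))) = Mul(Rational(1, 5), Add(Mul(-1, W), Mul(-1, t))) = Add(Mul(Rational(-1, 5), W), Mul(Rational(-1, 5), t)))
Mul(Add(-31463, 1344), Add(Function('h')(45, 89), 15570)) = Mul(Add(-31463, 1344), Add(Add(Mul(Rational(-1, 5), 89), Mul(Rational(-1, 5), 45)), 15570)) = Mul(-30119, Add(Add(Rational(-89, 5), -9), 15570)) = Mul(-30119, Add(Rational(-134, 5), 15570)) = Mul(-30119, Rational(77716, 5)) = Rational(-2340728204, 5)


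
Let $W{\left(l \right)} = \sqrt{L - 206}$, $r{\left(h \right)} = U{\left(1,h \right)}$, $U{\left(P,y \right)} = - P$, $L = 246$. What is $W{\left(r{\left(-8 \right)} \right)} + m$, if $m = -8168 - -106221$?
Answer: $98053 + 2 \sqrt{10} \approx 98059.0$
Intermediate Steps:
$m = 98053$ ($m = -8168 + 106221 = 98053$)
$r{\left(h \right)} = -1$ ($r{\left(h \right)} = \left(-1\right) 1 = -1$)
$W{\left(l \right)} = 2 \sqrt{10}$ ($W{\left(l \right)} = \sqrt{246 - 206} = \sqrt{40} = 2 \sqrt{10}$)
$W{\left(r{\left(-8 \right)} \right)} + m = 2 \sqrt{10} + 98053 = 98053 + 2 \sqrt{10}$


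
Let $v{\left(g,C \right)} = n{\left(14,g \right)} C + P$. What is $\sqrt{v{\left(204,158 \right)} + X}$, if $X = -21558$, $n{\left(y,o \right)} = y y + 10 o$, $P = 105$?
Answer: $\sqrt{331835} \approx 576.05$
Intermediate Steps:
$n{\left(y,o \right)} = y^{2} + 10 o$
$v{\left(g,C \right)} = 105 + C \left(196 + 10 g\right)$ ($v{\left(g,C \right)} = \left(14^{2} + 10 g\right) C + 105 = \left(196 + 10 g\right) C + 105 = C \left(196 + 10 g\right) + 105 = 105 + C \left(196 + 10 g\right)$)
$\sqrt{v{\left(204,158 \right)} + X} = \sqrt{\left(105 + 2 \cdot 158 \left(98 + 5 \cdot 204\right)\right) - 21558} = \sqrt{\left(105 + 2 \cdot 158 \left(98 + 1020\right)\right) - 21558} = \sqrt{\left(105 + 2 \cdot 158 \cdot 1118\right) - 21558} = \sqrt{\left(105 + 353288\right) - 21558} = \sqrt{353393 - 21558} = \sqrt{331835}$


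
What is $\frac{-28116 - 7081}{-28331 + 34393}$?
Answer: $- \frac{35197}{6062} \approx -5.8062$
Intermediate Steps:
$\frac{-28116 - 7081}{-28331 + 34393} = - \frac{35197}{6062}$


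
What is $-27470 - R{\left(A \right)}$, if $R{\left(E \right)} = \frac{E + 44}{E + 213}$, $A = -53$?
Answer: $- \frac{4395191}{160} \approx -27470.0$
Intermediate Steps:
$R{\left(E \right)} = \frac{44 + E}{213 + E}$
$-27470 - R{\left(A \right)} = -27470 - \frac{44 - 53}{213 - 53} = -27470 - \frac{1}{160} \left(-9\right) = -27470 - - \frac{9}{160} = -27470 + \frac{9}{160} = - \frac{4395191}{160}$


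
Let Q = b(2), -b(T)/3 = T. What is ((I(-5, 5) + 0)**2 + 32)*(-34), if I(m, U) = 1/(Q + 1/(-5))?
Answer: -1046418/961 ≈ -1088.9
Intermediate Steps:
b(T) = -3*T
Q = -6 (Q = -3*2 = -6)
I(m, U) = -5/31 (I(m, U) = 1/(-6 + 1/(-5)) = 1/(-6 - 1/5) = 1/(-31/5) = -5/31)
((I(-5, 5) + 0)**2 + 32)*(-34) = ((-5/31 + 0)**2 + 32)*(-34) = ((-5/31)**2 + 32)*(-34) = (25/961 + 32)*(-34) = (30777/961)*(-34) = -1046418/961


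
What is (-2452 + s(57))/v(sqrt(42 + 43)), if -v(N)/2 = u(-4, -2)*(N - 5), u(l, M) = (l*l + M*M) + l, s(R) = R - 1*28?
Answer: 2423/384 + 2423*sqrt(85)/1920 ≈ 17.945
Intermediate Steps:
s(R) = -28 + R (s(R) = R - 28 = -28 + R)
u(l, M) = l + M**2 + l**2 (u(l, M) = (l**2 + M**2) + l = (M**2 + l**2) + l = l + M**2 + l**2)
v(N) = 160 - 32*N (v(N) = -2*(-4 + (-2)**2 + (-4)**2)*(N - 5) = -2*(-4 + 4 + 16)*(-5 + N) = -32*(-5 + N) = -2*(-80 + 16*N) = 160 - 32*N)
(-2452 + s(57))/v(sqrt(42 + 43)) = (-2452 + (-28 + 57))/(160 - 32*sqrt(42 + 43)) = (-2452 + 29)/(160 - 32*sqrt(85)) = -2423/(160 - 32*sqrt(85))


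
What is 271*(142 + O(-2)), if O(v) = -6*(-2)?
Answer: 41734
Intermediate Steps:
O(v) = 12
271*(142 + O(-2)) = 271*(142 + 12) = 271*154 = 41734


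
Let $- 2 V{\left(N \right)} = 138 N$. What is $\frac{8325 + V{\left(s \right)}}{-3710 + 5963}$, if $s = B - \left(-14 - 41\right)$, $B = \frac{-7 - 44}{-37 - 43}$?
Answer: $\frac{119627}{60080} \approx 1.9911$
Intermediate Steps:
$B = \frac{51}{80}$ ($B = - \frac{51}{-80} = \left(-51\right) \left(- \frac{1}{80}\right) = \frac{51}{80} \approx 0.6375$)
$s = \frac{4451}{80}$ ($s = \frac{51}{80} - \left(-14 - 41\right) = \frac{51}{80} - -55 = \frac{51}{80} + 55 = \frac{4451}{80} \approx 55.638$)
$V{\left(N \right)} = - 69 N$ ($V{\left(N \right)} = - \frac{138 N}{2} = - 69 N$)
$\frac{8325 + V{\left(s \right)}}{-3710 + 5963} = \frac{8325 - \frac{307119}{80}}{-3710 + 5963} = \frac{8325 - \frac{307119}{80}}{2253} = \frac{358881}{80} \cdot \frac{1}{2253} = \frac{119627}{60080}$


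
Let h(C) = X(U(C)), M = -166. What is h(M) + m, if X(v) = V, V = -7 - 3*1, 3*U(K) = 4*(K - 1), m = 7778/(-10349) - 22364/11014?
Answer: -728475394/56991943 ≈ -12.782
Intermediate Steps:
m = -158555964/56991943 (m = 7778*(-1/10349) - 22364*1/11014 = -7778/10349 - 11182/5507 = -158555964/56991943 ≈ -2.7821)
U(K) = -4/3 + 4*K/3 (U(K) = (4*(K - 1))/3 = (4*(-1 + K))/3 = (-4 + 4*K)/3 = -4/3 + 4*K/3)
V = -10 (V = -7 - 3 = -10)
X(v) = -10
h(C) = -10
h(M) + m = -10 - 158555964/56991943 = -728475394/56991943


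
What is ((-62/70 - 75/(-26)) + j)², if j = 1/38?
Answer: 306530064/74736025 ≈ 4.1015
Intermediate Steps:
j = 1/38 ≈ 0.026316
((-62/70 - 75/(-26)) + j)² = ((-62/70 - 75/(-26)) + 1/38)² = ((-62*1/70 - 75*(-1/26)) + 1/38)² = ((-31/35 + 75/26) + 1/38)² = (1819/910 + 1/38)² = (17508/8645)² = 306530064/74736025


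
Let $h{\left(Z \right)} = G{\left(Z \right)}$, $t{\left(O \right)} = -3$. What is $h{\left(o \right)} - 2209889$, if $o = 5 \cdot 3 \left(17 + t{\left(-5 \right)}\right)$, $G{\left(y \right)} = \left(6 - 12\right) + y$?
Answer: $-2209685$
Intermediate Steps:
$G{\left(y \right)} = -6 + y$
$o = 210$ ($o = 5 \cdot 3 \left(17 - 3\right) = 15 \cdot 14 = 210$)
$h{\left(Z \right)} = -6 + Z$
$h{\left(o \right)} - 2209889 = \left(-6 + 210\right) - 2209889 = 204 - 2209889 = -2209685$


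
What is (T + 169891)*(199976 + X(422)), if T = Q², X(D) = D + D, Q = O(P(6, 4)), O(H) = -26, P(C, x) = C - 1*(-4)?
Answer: 34253264940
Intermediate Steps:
P(C, x) = 4 + C (P(C, x) = C + 4 = 4 + C)
Q = -26
X(D) = 2*D
T = 676 (T = (-26)² = 676)
(T + 169891)*(199976 + X(422)) = (676 + 169891)*(199976 + 2*422) = 170567*(199976 + 844) = 170567*200820 = 34253264940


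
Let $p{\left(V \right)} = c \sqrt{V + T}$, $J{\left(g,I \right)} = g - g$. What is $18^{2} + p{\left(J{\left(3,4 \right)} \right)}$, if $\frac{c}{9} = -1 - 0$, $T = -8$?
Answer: $324 - 18 i \sqrt{2} \approx 324.0 - 25.456 i$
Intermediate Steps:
$c = -9$ ($c = 9 \left(-1 - 0\right) = 9 \left(-1 + 0\right) = 9 \left(-1\right) = -9$)
$J{\left(g,I \right)} = 0$
$p{\left(V \right)} = - 9 \sqrt{-8 + V}$ ($p{\left(V \right)} = - 9 \sqrt{V - 8} = - 9 \sqrt{-8 + V}$)
$18^{2} + p{\left(J{\left(3,4 \right)} \right)} = 18^{2} - 9 \sqrt{-8 + 0} = 324 - 9 \sqrt{-8} = 324 - 9 \cdot 2 i \sqrt{2} = 324 - 18 i \sqrt{2}$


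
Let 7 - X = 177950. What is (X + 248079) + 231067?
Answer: 301203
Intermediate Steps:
X = -177943 (X = 7 - 1*177950 = 7 - 177950 = -177943)
(X + 248079) + 231067 = (-177943 + 248079) + 231067 = 70136 + 231067 = 301203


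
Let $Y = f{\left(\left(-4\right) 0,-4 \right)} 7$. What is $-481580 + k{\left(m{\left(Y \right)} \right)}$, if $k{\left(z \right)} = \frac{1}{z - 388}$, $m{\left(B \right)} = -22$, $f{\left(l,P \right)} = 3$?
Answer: $- \frac{197447801}{410} \approx -4.8158 \cdot 10^{5}$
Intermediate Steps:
$Y = 21$ ($Y = 3 \cdot 7 = 21$)
$k{\left(z \right)} = \frac{1}{-388 + z}$
$-481580 + k{\left(m{\left(Y \right)} \right)} = -481580 + \frac{1}{-388 - 22} = -481580 + \frac{1}{-410} = -481580 - \frac{1}{410} = - \frac{197447801}{410}$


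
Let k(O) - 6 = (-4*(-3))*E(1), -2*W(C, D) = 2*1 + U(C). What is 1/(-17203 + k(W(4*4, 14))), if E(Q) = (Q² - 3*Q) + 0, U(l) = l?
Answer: -1/17221 ≈ -5.8069e-5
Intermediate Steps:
E(Q) = Q² - 3*Q
W(C, D) = -1 - C/2 (W(C, D) = -(2*1 + C)/2 = -(2 + C)/2 = -1 - C/2)
k(O) = -18 (k(O) = 6 + (-4*(-3))*(1*(-3 + 1)) = 6 + 12*(1*(-2)) = 6 + 12*(-2) = 6 - 24 = -18)
1/(-17203 + k(W(4*4, 14))) = 1/(-17203 - 18) = 1/(-17221) = -1/17221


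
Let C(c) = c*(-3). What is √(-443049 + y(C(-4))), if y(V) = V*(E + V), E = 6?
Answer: I*√442833 ≈ 665.46*I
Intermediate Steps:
C(c) = -3*c
y(V) = V*(6 + V)
√(-443049 + y(C(-4))) = √(-443049 + (-3*(-4))*(6 - 3*(-4))) = √(-443049 + 12*(6 + 12)) = √(-443049 + 12*18) = √(-443049 + 216) = √(-442833) = I*√442833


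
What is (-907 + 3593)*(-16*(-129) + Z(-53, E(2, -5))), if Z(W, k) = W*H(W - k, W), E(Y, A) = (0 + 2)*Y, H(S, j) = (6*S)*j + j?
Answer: -2567292230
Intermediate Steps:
H(S, j) = j + 6*S*j (H(S, j) = 6*S*j + j = j + 6*S*j)
E(Y, A) = 2*Y
Z(W, k) = W²*(1 - 6*k + 6*W) (Z(W, k) = W*(W*(1 + 6*(W - k))) = W*(W*(1 + (-6*k + 6*W))) = W*(W*(1 - 6*k + 6*W)) = W²*(1 - 6*k + 6*W))
(-907 + 3593)*(-16*(-129) + Z(-53, E(2, -5))) = (-907 + 3593)*(-16*(-129) + (-53)²*(1 - 12*2 + 6*(-53))) = 2686*(2064 + 2809*(1 - 6*4 - 318)) = 2686*(2064 + 2809*(1 - 24 - 318)) = 2686*(2064 + 2809*(-341)) = 2686*(2064 - 957869) = 2686*(-955805) = -2567292230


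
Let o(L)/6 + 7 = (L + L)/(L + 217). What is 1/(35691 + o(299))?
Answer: 43/1533206 ≈ 2.8046e-5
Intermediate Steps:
o(L) = -42 + 12*L/(217 + L) (o(L) = -42 + 6*((L + L)/(L + 217)) = -42 + 6*((2*L)/(217 + L)) = -42 + 6*(2*L/(217 + L)) = -42 + 12*L/(217 + L))
1/(35691 + o(299)) = 1/(35691 + 6*(-1519 - 5*299)/(217 + 299)) = 1/(35691 + 6*(-1519 - 1495)/516) = 1/(35691 + 6*(1/516)*(-3014)) = 1/(35691 - 1507/43) = 1/(1533206/43) = 43/1533206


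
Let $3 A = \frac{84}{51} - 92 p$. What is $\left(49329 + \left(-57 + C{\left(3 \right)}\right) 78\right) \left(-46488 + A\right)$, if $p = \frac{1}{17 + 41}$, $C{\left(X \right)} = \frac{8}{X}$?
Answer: $- \frac{1033421420234}{493} \approx -2.0962 \cdot 10^{9}$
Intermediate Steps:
$p = \frac{1}{58} \approx 0.017241$
$A = \frac{10}{493}$ ($A = \frac{\frac{84}{51} - \frac{46}{29}}{3} = \frac{84 \cdot \frac{1}{51} - \frac{46}{29}}{3} = \frac{\frac{28}{17} - \frac{46}{29}}{3} = \frac{1}{3} \cdot \frac{30}{493} = \frac{10}{493} \approx 0.020284$)
$\left(49329 + \left(-57 + C{\left(3 \right)}\right) 78\right) \left(-46488 + A\right) = \left(49329 + \left(-57 + \frac{8}{3}\right) 78\right) \left(-46488 + \frac{10}{493}\right) = \left(49329 + \left(-57 + 8 \cdot \frac{1}{3}\right) 78\right) \left(- \frac{22918574}{493}\right) = \left(49329 + \left(-57 + \frac{8}{3}\right) 78\right) \left(- \frac{22918574}{493}\right) = \left(49329 - 4238\right) \left(- \frac{22918574}{493}\right) = 45091 \left(- \frac{22918574}{493}\right) = - \frac{1033421420234}{493}$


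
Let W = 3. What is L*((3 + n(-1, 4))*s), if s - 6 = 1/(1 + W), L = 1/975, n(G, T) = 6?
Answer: 3/52 ≈ 0.057692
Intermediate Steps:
L = 1/975 ≈ 0.0010256
s = 25/4 (s = 6 + 1/(1 + 3) = 6 + 1/4 = 25/4 ≈ 6.2500)
L*((3 + n(-1, 4))*s) = ((3 + 6)*(25/4))/975 = (9*(25/4))/975 = (1/975)*(225/4) = 3/52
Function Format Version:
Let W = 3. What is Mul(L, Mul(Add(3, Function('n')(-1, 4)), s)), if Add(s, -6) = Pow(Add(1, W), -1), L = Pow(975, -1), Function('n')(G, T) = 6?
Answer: Rational(3, 52) ≈ 0.057692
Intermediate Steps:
L = Rational(1, 975) ≈ 0.0010256
s = Rational(25, 4) (s = Add(6, Pow(Add(1, 3), -1)) = Add(6, Pow(4, -1)) = Add(6, Rational(1, 4)) = Rational(25, 4) ≈ 6.2500)
Mul(L, Mul(Add(3, Function('n')(-1, 4)), s)) = Mul(Rational(1, 975), Mul(Add(3, 6), Rational(25, 4))) = Mul(Rational(1, 975), Mul(9, Rational(25, 4))) = Mul(Rational(1, 975), Rational(225, 4)) = Rational(3, 52)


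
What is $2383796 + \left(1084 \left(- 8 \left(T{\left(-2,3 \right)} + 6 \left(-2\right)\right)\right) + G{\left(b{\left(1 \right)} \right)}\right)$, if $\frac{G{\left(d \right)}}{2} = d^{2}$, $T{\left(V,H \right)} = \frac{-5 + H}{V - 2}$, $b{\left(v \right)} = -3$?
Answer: $2483542$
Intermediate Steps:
$T{\left(V,H \right)} = \frac{-5 + H}{-2 + V}$
$G{\left(d \right)} = 2 d^{2}$
$2383796 + \left(1084 \left(- 8 \left(T{\left(-2,3 \right)} + 6 \left(-2\right)\right)\right) + G{\left(b{\left(1 \right)} \right)}\right) = 2383796 + \left(1084 \left(- 8 \left(\frac{-5 + 3}{-2 - 2} + 6 \left(-2\right)\right)\right) + 2 \left(-3\right)^{2}\right) = 2383796 + \left(1084 \left(- 8 \left(\frac{1}{-4} \left(-2\right) - 12\right)\right) + 2 \cdot 9\right) = 2383796 + \left(1084 \left(- 8 \left(\left(- \frac{1}{4}\right) \left(-2\right) - 12\right)\right) + 18\right) = 2383796 + \left(1084 \left(- 8 \left(\frac{1}{2} - 12\right)\right) + 18\right) = 2383796 + \left(1084 \left(\left(-8\right) \left(- \frac{23}{2}\right)\right) + 18\right) = 2383796 + \left(1084 \cdot 92 + 18\right) = 2383796 + \left(99728 + 18\right) = 2383796 + 99746 = 2483542$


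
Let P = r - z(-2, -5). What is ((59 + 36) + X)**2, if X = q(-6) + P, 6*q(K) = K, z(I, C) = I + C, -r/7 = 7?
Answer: 2704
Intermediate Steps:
r = -49 (r = -7*7 = -49)
z(I, C) = C + I
q(K) = K/6
P = -42 (P = -49 - (-5 - 2) = -49 - 1*(-7) = -49 + 7 = -42)
X = -43 (X = (1/6)*(-6) - 42 = -1 - 42 = -43)
((59 + 36) + X)**2 = ((59 + 36) - 43)**2 = (95 - 43)**2 = 52**2 = 2704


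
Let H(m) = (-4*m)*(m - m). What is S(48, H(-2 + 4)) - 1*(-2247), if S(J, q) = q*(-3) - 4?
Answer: 2243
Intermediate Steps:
H(m) = 0 (H(m) = -4*m*0 = 0)
S(J, q) = -4 - 3*q (S(J, q) = -3*q - 4 = -4 - 3*q)
S(48, H(-2 + 4)) - 1*(-2247) = (-4 - 3*0) - 1*(-2247) = (-4 + 0) + 2247 = -4 + 2247 = 2243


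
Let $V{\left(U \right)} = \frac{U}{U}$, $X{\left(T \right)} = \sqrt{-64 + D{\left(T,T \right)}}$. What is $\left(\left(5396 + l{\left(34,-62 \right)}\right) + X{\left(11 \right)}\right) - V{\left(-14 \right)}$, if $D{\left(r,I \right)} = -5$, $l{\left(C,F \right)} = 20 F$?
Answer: $4155 + i \sqrt{69} \approx 4155.0 + 8.3066 i$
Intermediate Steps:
$X{\left(T \right)} = i \sqrt{69}$ ($X{\left(T \right)} = \sqrt{-64 - 5} = \sqrt{-69} = i \sqrt{69}$)
$V{\left(U \right)} = 1$
$\left(\left(5396 + l{\left(34,-62 \right)}\right) + X{\left(11 \right)}\right) - V{\left(-14 \right)} = \left(\left(5396 + 20 \left(-62\right)\right) + i \sqrt{69}\right) - 1 = \left(\left(5396 - 1240\right) + i \sqrt{69}\right) - 1 = \left(4156 + i \sqrt{69}\right) - 1 = 4155 + i \sqrt{69}$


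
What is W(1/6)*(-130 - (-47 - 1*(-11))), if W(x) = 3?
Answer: -282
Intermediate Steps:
W(1/6)*(-130 - (-47 - 1*(-11))) = 3*(-130 - (-47 - 1*(-11))) = 3*(-130 - (-47 + 11)) = 3*(-130 - 1*(-36)) = 3*(-130 + 36) = 3*(-94) = -282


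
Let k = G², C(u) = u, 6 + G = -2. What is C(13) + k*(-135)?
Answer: -8627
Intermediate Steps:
G = -8 (G = -6 - 2 = -8)
k = 64 (k = (-8)² = 64)
C(13) + k*(-135) = 13 + 64*(-135) = 13 - 8640 = -8627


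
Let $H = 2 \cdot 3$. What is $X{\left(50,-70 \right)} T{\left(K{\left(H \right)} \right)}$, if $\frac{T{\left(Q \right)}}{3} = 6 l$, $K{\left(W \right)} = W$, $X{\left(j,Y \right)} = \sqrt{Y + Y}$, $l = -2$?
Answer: $- 72 i \sqrt{35} \approx - 425.96 i$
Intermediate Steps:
$X{\left(j,Y \right)} = \sqrt{2} \sqrt{Y}$ ($X{\left(j,Y \right)} = \sqrt{2 Y} = \sqrt{2} \sqrt{Y}$)
$H = 6$
$T{\left(Q \right)} = -36$ ($T{\left(Q \right)} = 3 \cdot 6 \left(-2\right) = 3 \left(-12\right) = -36$)
$X{\left(50,-70 \right)} T{\left(K{\left(H \right)} \right)} = \sqrt{2} \sqrt{-70} \left(-36\right) = \sqrt{2} i \sqrt{70} \left(-36\right) = 2 i \sqrt{35} \left(-36\right) = - 72 i \sqrt{35}$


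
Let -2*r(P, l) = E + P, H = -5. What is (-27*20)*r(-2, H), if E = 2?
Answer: 0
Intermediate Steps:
r(P, l) = -1 - P/2 (r(P, l) = -(2 + P)/2 = -1 - P/2)
(-27*20)*r(-2, H) = (-27*20)*(-1 - ½*(-2)) = -540*(-1 + 1) = -540*0 = 0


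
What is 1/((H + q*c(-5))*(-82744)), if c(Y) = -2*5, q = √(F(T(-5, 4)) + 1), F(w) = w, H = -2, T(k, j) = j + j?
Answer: 1/2647808 ≈ 3.7767e-7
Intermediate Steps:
T(k, j) = 2*j
q = 3 (q = √(2*4 + 1) = √(8 + 1) = √9 = 3)
c(Y) = -10
1/((H + q*c(-5))*(-82744)) = 1/((-2 + 3*(-10))*(-82744)) = 1/((-2 - 30)*(-82744)) = 1/(-32*(-82744)) = 1/2647808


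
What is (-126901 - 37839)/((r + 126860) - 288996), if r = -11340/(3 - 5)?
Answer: 82370/78233 ≈ 1.0529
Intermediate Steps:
r = 5670 (r = -11340/(-2) = -11340*(-1/2) = 5670)
(-126901 - 37839)/((r + 126860) - 288996) = (-126901 - 37839)/((5670 + 126860) - 288996) = -164740/(132530 - 288996) = -164740/(-156466) = -164740*(-1/156466) = 82370/78233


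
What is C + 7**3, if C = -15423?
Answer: -15080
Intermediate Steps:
C + 7**3 = -15423 + 7**3 = -15423 + 343 = -15080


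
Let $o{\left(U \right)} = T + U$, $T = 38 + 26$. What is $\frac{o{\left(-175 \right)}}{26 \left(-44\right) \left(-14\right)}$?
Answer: $- \frac{111}{16016} \approx -0.0069306$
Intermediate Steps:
$T = 64$
$o{\left(U \right)} = 64 + U$
$\frac{o{\left(-175 \right)}}{26 \left(-44\right) \left(-14\right)} = \frac{64 - 175}{26 \left(-44\right) \left(-14\right)} = - \frac{111}{\left(-1144\right) \left(-14\right)} = - \frac{111}{16016}$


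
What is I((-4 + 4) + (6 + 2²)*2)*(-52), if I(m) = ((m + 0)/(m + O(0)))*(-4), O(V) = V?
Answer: 208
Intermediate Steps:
I(m) = -4 (I(m) = ((m + 0)/(m + 0))*(-4) = (m/m)*(-4) = 1*(-4) = -4)
I((-4 + 4) + (6 + 2²)*2)*(-52) = -4*(-52) = 208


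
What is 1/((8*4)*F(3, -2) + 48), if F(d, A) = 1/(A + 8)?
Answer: 3/160 ≈ 0.018750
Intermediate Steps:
F(d, A) = 1/(8 + A)
1/((8*4)*F(3, -2) + 48) = 1/((8*4)/(8 - 2) + 48) = 1/(32/6 + 48) = 1/(32*(1/6) + 48) = 1/(16/3 + 48) = 1/(160/3) = 3/160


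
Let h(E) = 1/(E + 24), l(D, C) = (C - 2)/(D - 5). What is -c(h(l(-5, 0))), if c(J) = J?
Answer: -5/121 ≈ -0.041322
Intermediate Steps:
l(D, C) = (-2 + C)/(-5 + D)
h(E) = 1/(24 + E)
-c(h(l(-5, 0))) = -1/(24 + (-2 + 0)/(-5 - 5)) = -1/(24 - 2/(-10)) = -1/(24 - ⅒*(-2)) = -1/(24 + ⅕) = -1/121/5 = -1*5/121 = -5/121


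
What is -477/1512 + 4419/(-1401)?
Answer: -272215/78456 ≈ -3.4697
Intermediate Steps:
-477/1512 + 4419/(-1401) = -477*1/1512 + 4419*(-1/1401) = -53/168 - 1473/467 = -272215/78456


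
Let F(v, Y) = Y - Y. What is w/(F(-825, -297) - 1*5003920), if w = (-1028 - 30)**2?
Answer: -279841/1250980 ≈ -0.22370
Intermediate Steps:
F(v, Y) = 0
w = 1119364 (w = (-1058)**2 = 1119364)
w/(F(-825, -297) - 1*5003920) = 1119364/(0 - 1*5003920) = 1119364/(0 - 5003920) = 1119364/(-5003920) = 1119364*(-1/5003920) = -279841/1250980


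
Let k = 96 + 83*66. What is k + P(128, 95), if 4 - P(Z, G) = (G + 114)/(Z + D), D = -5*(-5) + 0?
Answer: 853225/153 ≈ 5576.6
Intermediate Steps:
D = 25 (D = 25 + 0 = 25)
P(Z, G) = 4 - (114 + G)/(25 + Z) (P(Z, G) = 4 - (G + 114)/(Z + 25) = 4 - (114 + G)/(25 + Z))
k = 5574 (k = 96 + 5478 = 5574)
k + P(128, 95) = 5574 + (-14 - 1*95 + 4*128)/(25 + 128) = 5574 + (-14 - 95 + 512)/153 = 5574 + (1/153)*403 = 5574 + 403/153 = 853225/153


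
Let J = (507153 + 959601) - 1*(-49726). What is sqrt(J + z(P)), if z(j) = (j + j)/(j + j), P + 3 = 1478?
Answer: sqrt(1516481) ≈ 1231.5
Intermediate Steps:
P = 1475 (P = -3 + 1478 = 1475)
z(j) = 1 (z(j) = (2*j)/((2*j)) = (2*j)*(1/(2*j)) = 1)
J = 1516480 (J = 1466754 + 49726 = 1516480)
sqrt(J + z(P)) = sqrt(1516480 + 1) = sqrt(1516481)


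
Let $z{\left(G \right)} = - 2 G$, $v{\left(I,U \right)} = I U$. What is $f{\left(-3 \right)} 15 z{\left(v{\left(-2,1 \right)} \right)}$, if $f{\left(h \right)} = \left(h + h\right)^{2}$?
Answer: $2160$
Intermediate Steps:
$f{\left(h \right)} = 4 h^{2}$ ($f{\left(h \right)} = \left(2 h\right)^{2} = 4 h^{2}$)
$f{\left(-3 \right)} 15 z{\left(v{\left(-2,1 \right)} \right)} = 4 \left(-3\right)^{2} \cdot 15 \left(- 2 \left(\left(-2\right) 1\right)\right) = 4 \cdot 9 \cdot 15 \left(\left(-2\right) \left(-2\right)\right) = 36 \cdot 15 \cdot 4 = 540 \cdot 4 = 2160$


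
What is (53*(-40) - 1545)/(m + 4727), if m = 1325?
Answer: -3665/6052 ≈ -0.60559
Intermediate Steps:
(53*(-40) - 1545)/(m + 4727) = (53*(-40) - 1545)/(1325 + 4727) = (-2120 - 1545)/6052 = -3665*1/6052 = -3665/6052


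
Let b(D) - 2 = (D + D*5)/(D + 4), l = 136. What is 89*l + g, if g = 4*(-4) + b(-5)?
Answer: 12120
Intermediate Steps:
b(D) = 2 + 6*D/(4 + D) (b(D) = 2 + (D + D*5)/(D + 4) = 2 + (D + 5*D)/(4 + D) = 2 + (6*D)/(4 + D) = 2 + 6*D/(4 + D))
g = 16 (g = 4*(-4) + 8*(1 - 5)/(4 - 5) = -16 + 8*(-4)/(-1) = -16 + 8*(-1)*(-4) = -16 + 32 = 16)
89*l + g = 89*136 + 16 = 12104 + 16 = 12120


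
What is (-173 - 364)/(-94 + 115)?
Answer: -179/7 ≈ -25.571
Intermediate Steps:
(-173 - 364)/(-94 + 115) = -537/21 = -537*1/21 = -179/7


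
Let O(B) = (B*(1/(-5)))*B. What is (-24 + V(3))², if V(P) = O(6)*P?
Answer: 51984/25 ≈ 2079.4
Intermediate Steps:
O(B) = -B²/5 (O(B) = (B*(1*(-⅕)))*B = (B*(-⅕))*B = (-B/5)*B = -B²/5)
V(P) = -36*P/5 (V(P) = (-⅕*6²)*P = (-⅕*36)*P = -36*P/5)
(-24 + V(3))² = (-24 - 36/5*3)² = (-24 - 108/5)² = (-228/5)² = 51984/25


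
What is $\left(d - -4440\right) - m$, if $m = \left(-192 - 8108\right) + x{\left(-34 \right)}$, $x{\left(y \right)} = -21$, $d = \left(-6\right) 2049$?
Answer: $467$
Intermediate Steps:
$d = -12294$
$m = -8321$ ($m = \left(-192 - 8108\right) - 21 = -8300 - 21 = -8321$)
$\left(d - -4440\right) - m = \left(-12294 - -4440\right) - -8321 = \left(-12294 + 4440\right) + 8321 = -7854 + 8321 = 467$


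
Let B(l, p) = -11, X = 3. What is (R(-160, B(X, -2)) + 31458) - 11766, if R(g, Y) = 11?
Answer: 19703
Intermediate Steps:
(R(-160, B(X, -2)) + 31458) - 11766 = (11 + 31458) - 11766 = 31469 - 11766 = 19703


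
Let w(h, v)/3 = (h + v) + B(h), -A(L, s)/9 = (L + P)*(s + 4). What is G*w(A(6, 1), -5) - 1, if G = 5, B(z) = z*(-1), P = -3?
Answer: -76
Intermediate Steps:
B(z) = -z
A(L, s) = -9*(-3 + L)*(4 + s) (A(L, s) = -9*(L - 3)*(s + 4) = -9*(-3 + L)*(4 + s))
w(h, v) = 3*v (w(h, v) = 3*((h + v) - h) = 3*v)
G*w(A(6, 1), -5) - 1 = 5*(3*(-5)) - 1 = 5*(-15) - 1 = -75 - 1 = -76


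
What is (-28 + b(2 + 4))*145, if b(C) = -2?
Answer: -4350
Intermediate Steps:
(-28 + b(2 + 4))*145 = (-28 - 2)*145 = -30*145 = -4350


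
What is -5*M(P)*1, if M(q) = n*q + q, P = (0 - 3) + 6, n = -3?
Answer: 30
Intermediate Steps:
P = 3 (P = -3 + 6 = 3)
M(q) = -2*q (M(q) = -3*q + q = -2*q)
-5*M(P)*1 = -(-10)*3*1 = -5*(-6)*1 = 30*1 = 30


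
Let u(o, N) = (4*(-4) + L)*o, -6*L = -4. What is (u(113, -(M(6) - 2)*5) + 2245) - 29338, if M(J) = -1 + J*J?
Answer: -86477/3 ≈ -28826.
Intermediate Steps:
L = ⅔ (L = -⅙*(-4) = ⅔ ≈ 0.66667)
M(J) = -1 + J²
u(o, N) = -46*o/3 (u(o, N) = (4*(-4) + ⅔)*o = (-16 + ⅔)*o = -46*o/3)
(u(113, -(M(6) - 2)*5) + 2245) - 29338 = (-46/3*113 + 2245) - 29338 = (-5198/3 + 2245) - 29338 = 1537/3 - 29338 = -86477/3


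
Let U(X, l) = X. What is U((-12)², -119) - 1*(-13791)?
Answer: 13935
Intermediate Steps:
U((-12)², -119) - 1*(-13791) = (-12)² - 1*(-13791) = 144 + 13791 = 13935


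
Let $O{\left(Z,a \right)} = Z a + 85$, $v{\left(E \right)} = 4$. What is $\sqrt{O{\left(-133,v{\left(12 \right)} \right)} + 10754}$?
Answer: $\sqrt{10307} \approx 101.52$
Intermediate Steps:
$O{\left(Z,a \right)} = 85 + Z a$
$\sqrt{O{\left(-133,v{\left(12 \right)} \right)} + 10754} = \sqrt{\left(85 - 532\right) + 10754} = \sqrt{-447 + 10754} = \sqrt{10307}$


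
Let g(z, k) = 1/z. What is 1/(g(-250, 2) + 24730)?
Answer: 250/6182499 ≈ 4.0437e-5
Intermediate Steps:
1/(g(-250, 2) + 24730) = 1/(1/(-250) + 24730) = 1/(-1/250 + 24730) = 1/(6182499/250) = 250/6182499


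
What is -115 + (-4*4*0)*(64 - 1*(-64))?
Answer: -115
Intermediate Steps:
-115 + (-4*4*0)*(64 - 1*(-64)) = -115 + (-16*0)*(64 + 64) = -115 + 0*128 = -115 + 0 = -115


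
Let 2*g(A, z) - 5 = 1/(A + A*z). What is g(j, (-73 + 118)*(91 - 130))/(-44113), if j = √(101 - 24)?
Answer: -5/88226 + √77/11915627108 ≈ -5.6672e-5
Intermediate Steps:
j = √77 ≈ 8.7750
g(A, z) = 5/2 + 1/(2*(A + A*z))
g(j, (-73 + 118)*(91 - 130))/(-44113) = ((1 + 5*√77 + 5*√77*((-73 + 118)*(91 - 130)))/(2*(√77)*(1 + (-73 + 118)*(91 - 130))))/(-44113) = ((√77/77)*(1 + 5*√77 + 5*√77*(45*(-39)))/(2*(1 + 45*(-39))))*(-1/44113) = ((√77/77)*(1 + 5*√77 + 5*√77*(-1755))/(2*(1 - 1755)))*(-1/44113) = ((½)*(√77/77)*(1 + 5*√77 - 8775*√77)/(-1754))*(-1/44113) = ((½)*(√77/77)*(-1/1754)*(1 - 8770*√77))*(-1/44113) = -√77*(1 - 8770*√77)/270116*(-1/44113) = √77*(1 - 8770*√77)/11915627108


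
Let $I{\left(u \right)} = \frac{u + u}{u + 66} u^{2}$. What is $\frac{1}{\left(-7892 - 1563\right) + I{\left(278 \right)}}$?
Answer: $\frac{43}{4964673} \approx 8.6612 \cdot 10^{-6}$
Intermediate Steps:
$I{\left(u \right)} = \frac{2 u^{3}}{66 + u}$ ($I{\left(u \right)} = \frac{2 u}{66 + u} u^{2} = \frac{2 u^{3}}{66 + u}$)
$\frac{1}{\left(-7892 - 1563\right) + I{\left(278 \right)}} = \frac{1}{\left(-7892 - 1563\right) + \frac{2 \cdot 278^{3}}{66 + 278}} = \frac{1}{-9455 + 2 \cdot 21484952 \cdot \frac{1}{344}} = \frac{1}{-9455 + \frac{5371238}{43}} = \frac{1}{\frac{4964673}{43}} = \frac{43}{4964673}$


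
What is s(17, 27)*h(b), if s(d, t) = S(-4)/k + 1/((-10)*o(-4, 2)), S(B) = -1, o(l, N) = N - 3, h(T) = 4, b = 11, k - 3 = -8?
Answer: 6/5 ≈ 1.2000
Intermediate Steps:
k = -5 (k = 3 - 8 = -5)
o(l, N) = -3 + N
s(d, t) = 3/10 (s(d, t) = -1/(-5) + 1/((-10)*(-3 + 2)) = -1*(-⅕) - ⅒/(-1) = ⅕ - ⅒*(-1) = ⅕ + ⅒ = 3/10)
s(17, 27)*h(b) = (3/10)*4 = 6/5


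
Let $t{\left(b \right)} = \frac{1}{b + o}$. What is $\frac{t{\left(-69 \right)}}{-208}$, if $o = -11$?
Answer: $\frac{1}{16640} \approx 6.0096 \cdot 10^{-5}$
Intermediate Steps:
$t{\left(b \right)} = \frac{1}{-11 + b}$ ($t{\left(b \right)} = \frac{1}{b - 11} = \frac{1}{-11 + b}$)
$\frac{t{\left(-69 \right)}}{-208} = \frac{1}{\left(-11 - 69\right) \left(-208\right)} = \frac{1}{-80} \left(- \frac{1}{208}\right) = \left(- \frac{1}{80}\right) \left(- \frac{1}{208}\right) = \frac{1}{16640}$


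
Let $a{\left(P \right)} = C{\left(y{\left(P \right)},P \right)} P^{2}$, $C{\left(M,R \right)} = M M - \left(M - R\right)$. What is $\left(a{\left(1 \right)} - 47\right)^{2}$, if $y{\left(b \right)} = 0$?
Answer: $2116$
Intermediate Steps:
$C{\left(M,R \right)} = R + M^{2} - M$ ($C{\left(M,R \right)} = M^{2} - \left(M - R\right) = R + M^{2} - M$)
$a{\left(P \right)} = P^{3}$ ($a{\left(P \right)} = \left(P + 0^{2} - 0\right) P^{2} = \left(P + 0 + 0\right) P^{2} = P P^{2} = P^{3}$)
$\left(a{\left(1 \right)} - 47\right)^{2} = \left(1^{3} - 47\right)^{2} = \left(1 - 47\right)^{2} = \left(-46\right)^{2} = 2116$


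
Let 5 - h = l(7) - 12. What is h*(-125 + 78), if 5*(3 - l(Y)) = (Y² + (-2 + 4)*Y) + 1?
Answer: -6298/5 ≈ -1259.6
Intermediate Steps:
l(Y) = 14/5 - 2*Y/5 - Y²/5 (l(Y) = 3 - ((Y² + (-2 + 4)*Y) + 1)/5 = 3 - ((Y² + 2*Y) + 1)/5 = 3 - (1 + Y² + 2*Y)/5 = 3 + (-⅕ - 2*Y/5 - Y²/5) = 14/5 - 2*Y/5 - Y²/5)
h = 134/5 (h = 5 - ((14/5 - ⅖*7 - ⅕*7²) - 12) = 5 - ((14/5 - 14/5 - ⅕*49) - 12) = 5 - ((14/5 - 14/5 - 49/5) - 12) = 5 - (-49/5 - 12) = 5 - 1*(-109/5) = 5 + 109/5 = 134/5 ≈ 26.800)
h*(-125 + 78) = 134*(-125 + 78)/5 = (134/5)*(-47) = -6298/5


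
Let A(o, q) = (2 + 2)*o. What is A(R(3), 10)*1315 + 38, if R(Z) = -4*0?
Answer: 38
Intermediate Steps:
R(Z) = 0
A(o, q) = 4*o
A(R(3), 10)*1315 + 38 = (4*0)*1315 + 38 = 0*1315 + 38 = 0 + 38 = 38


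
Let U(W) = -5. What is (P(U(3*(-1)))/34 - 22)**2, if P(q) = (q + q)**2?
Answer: 104976/289 ≈ 363.24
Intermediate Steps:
P(q) = 4*q**2 (P(q) = (2*q)**2 = 4*q**2)
(P(U(3*(-1)))/34 - 22)**2 = ((4*(-5)**2)/34 - 22)**2 = ((4*25)*(1/34) - 22)**2 = (100*(1/34) - 22)**2 = (50/17 - 22)**2 = (-324/17)**2 = 104976/289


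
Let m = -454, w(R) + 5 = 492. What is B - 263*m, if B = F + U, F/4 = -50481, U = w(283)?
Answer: -82035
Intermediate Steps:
w(R) = 487 (w(R) = -5 + 492 = 487)
U = 487
F = -201924 (F = 4*(-50481) = -201924)
B = -201437 (B = -201924 + 487 = -201437)
B - 263*m = -201437 - 263*(-454) = -201437 - 1*(-119402) = -201437 + 119402 = -82035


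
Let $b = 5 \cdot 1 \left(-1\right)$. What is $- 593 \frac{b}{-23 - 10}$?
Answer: $- \frac{2965}{33} \approx -89.849$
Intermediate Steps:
$b = -5$ ($b = 5 \left(-1\right) = -5$)
$- 593 \frac{b}{-23 - 10} = - 593 \left(- \frac{5}{-23 - 10}\right) = - 593 \left(- \frac{5}{-33}\right) = - 593 \left(\left(-5\right) \left(- \frac{1}{33}\right)\right) = \left(-593\right) \frac{5}{33} = - \frac{2965}{33}$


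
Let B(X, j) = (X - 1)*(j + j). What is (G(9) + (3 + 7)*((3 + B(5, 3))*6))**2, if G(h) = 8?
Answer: 2650384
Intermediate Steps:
B(X, j) = 2*j*(-1 + X) (B(X, j) = (-1 + X)*(2*j) = 2*j*(-1 + X))
(G(9) + (3 + 7)*((3 + B(5, 3))*6))**2 = (8 + (3 + 7)*((3 + 2*3*(-1 + 5))*6))**2 = (8 + 10*((3 + 2*3*4)*6))**2 = (8 + 10*((3 + 24)*6))**2 = (8 + 10*(27*6))**2 = (8 + 10*162)**2 = (8 + 1620)**2 = 1628**2 = 2650384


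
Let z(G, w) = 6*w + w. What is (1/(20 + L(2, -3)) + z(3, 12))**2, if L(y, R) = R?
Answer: 2042041/289 ≈ 7065.9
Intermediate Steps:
z(G, w) = 7*w
(1/(20 + L(2, -3)) + z(3, 12))**2 = (1/(20 - 3) + 7*12)**2 = (1/17 + 84)**2 = (1429/17)**2 = 2042041/289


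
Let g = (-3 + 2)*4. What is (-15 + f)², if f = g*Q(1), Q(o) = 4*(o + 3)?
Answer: 6241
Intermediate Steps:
g = -4 (g = -1*4 = -4)
Q(o) = 12 + 4*o (Q(o) = 4*(3 + o) = 12 + 4*o)
f = -64 (f = -4*(12 + 4*1) = -4*(12 + 4) = -4*16 = -64)
(-15 + f)² = (-15 - 64)² = (-79)² = 6241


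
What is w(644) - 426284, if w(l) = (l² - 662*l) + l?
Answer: -437232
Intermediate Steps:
w(l) = l² - 661*l
w(644) - 426284 = 644*(-661 + 644) - 426284 = 644*(-17) - 426284 = -10948 - 426284 = -437232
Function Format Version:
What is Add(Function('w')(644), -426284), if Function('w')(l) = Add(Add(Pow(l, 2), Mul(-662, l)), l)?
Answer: -437232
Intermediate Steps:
Function('w')(l) = Add(Pow(l, 2), Mul(-661, l))
Add(Function('w')(644), -426284) = Add(Mul(644, Add(-661, 644)), -426284) = Add(Mul(644, -17), -426284) = Add(-10948, -426284) = -437232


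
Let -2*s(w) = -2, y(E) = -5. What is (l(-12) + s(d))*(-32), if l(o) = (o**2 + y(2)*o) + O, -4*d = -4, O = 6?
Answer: -6752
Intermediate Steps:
d = 1 (d = -1/4*(-4) = 1)
s(w) = 1 (s(w) = -1/2*(-2) = 1)
l(o) = 6 + o**2 - 5*o (l(o) = (o**2 - 5*o) + 6 = 6 + o**2 - 5*o)
(l(-12) + s(d))*(-32) = ((6 + (-12)**2 - 5*(-12)) + 1)*(-32) = ((6 + 144 + 60) + 1)*(-32) = (210 + 1)*(-32) = 211*(-32) = -6752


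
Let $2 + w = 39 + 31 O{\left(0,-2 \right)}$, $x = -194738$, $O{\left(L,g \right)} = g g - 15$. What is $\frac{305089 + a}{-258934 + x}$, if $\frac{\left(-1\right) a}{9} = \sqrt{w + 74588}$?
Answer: $- \frac{305089}{453672} + \frac{7 \sqrt{379}}{25204} \approx -0.66708$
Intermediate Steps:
$O{\left(L,g \right)} = -15 + g^{2}$ ($O{\left(L,g \right)} = g^{2} - 15 = -15 + g^{2}$)
$w = -304$ ($w = -2 + \left(39 + 31 \left(-15 + \left(-2\right)^{2}\right)\right) = -2 + \left(39 + 31 \left(-15 + 4\right)\right) = -2 + \left(39 + 31 \left(-11\right)\right) = -2 + \left(39 - 341\right) = -2 - 302 = -304$)
$a = - 126 \sqrt{379}$ ($a = - 9 \sqrt{-304 + 74588} = - 9 \sqrt{74284} = - 9 \cdot 14 \sqrt{379} = - 126 \sqrt{379} \approx -2453.0$)
$\frac{305089 + a}{-258934 + x} = \frac{305089 - 126 \sqrt{379}}{-258934 - 194738} = \frac{305089 - 126 \sqrt{379}}{-453672} = \left(305089 - 126 \sqrt{379}\right) \left(- \frac{1}{453672}\right) = - \frac{305089}{453672} + \frac{7 \sqrt{379}}{25204}$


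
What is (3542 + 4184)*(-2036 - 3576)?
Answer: -43358312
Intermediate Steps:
(3542 + 4184)*(-2036 - 3576) = 7726*(-5612) = -43358312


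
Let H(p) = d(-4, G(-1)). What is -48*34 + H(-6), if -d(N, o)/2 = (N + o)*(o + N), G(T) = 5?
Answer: -1634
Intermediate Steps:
d(N, o) = -2*(N + o)² (d(N, o) = -2*(N + o)*(o + N) = -2*(N + o)*(N + o) = -2*(N + o)²)
H(p) = -2 (H(p) = -2*(-4 + 5)² = -2*1² = -2*1 = -2)
-48*34 + H(-6) = -48*34 - 2 = -1632 - 2 = -1634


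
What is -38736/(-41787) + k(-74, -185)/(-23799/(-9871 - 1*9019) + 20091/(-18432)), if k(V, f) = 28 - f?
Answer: 57431795977072/45767736409 ≈ 1254.9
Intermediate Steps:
-38736/(-41787) + k(-74, -185)/(-23799/(-9871 - 1*9019) + 20091/(-18432)) = -38736/(-41787) + (28 - 1*(-185))/(-23799/(-9871 - 1*9019) + 20091/(-18432)) = -38736*(-1/41787) + (28 + 185)/(-23799/(-9871 - 9019) + 20091*(-1/18432)) = 4304/4643 + 213/(-23799/(-18890) - 6697/6144) = 4304/4643 + 213/(-23799*(-1/18890) - 6697/6144) = 4304/4643 + 213/(23799/18890 - 6697/6144) = 4304/4643 + 213/(9857363/58030080) = 4304/4643 + 213*(58030080/9857363) = 4304/4643 + 12360407040/9857363 = 57431795977072/45767736409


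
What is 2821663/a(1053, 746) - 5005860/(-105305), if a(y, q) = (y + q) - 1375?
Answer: 59851541371/8929864 ≈ 6702.4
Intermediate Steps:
a(y, q) = -1375 + q + y (a(y, q) = (q + y) - 1375 = -1375 + q + y)
2821663/a(1053, 746) - 5005860/(-105305) = 2821663/(-1375 + 746 + 1053) - 5005860/(-105305) = 2821663/424 - 5005860*(-1/105305) = 2821663*(1/424) + 1001172/21061 = 2821663/424 + 1001172/21061 = 59851541371/8929864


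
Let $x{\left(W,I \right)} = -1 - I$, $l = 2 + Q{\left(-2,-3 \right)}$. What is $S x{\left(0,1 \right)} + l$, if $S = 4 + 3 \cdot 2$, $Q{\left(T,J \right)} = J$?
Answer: $-21$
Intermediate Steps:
$l = -1$ ($l = 2 - 3 = -1$)
$S = 10$ ($S = 4 + 6 = 10$)
$S x{\left(0,1 \right)} + l = 10 \left(-1 - 1\right) - 1 = 10 \left(-2\right) - 1 = -20 - 1 = -21$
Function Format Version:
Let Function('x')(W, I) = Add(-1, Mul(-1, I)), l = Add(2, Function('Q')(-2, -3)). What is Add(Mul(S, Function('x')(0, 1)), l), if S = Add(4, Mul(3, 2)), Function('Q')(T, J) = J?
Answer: -21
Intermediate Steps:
l = -1 (l = Add(2, -3) = -1)
S = 10 (S = Add(4, 6) = 10)
Add(Mul(S, Function('x')(0, 1)), l) = Add(Mul(10, Add(-1, Mul(-1, 1))), -1) = Add(Mul(10, Add(-1, -1)), -1) = Add(Mul(10, -2), -1) = Add(-20, -1) = -21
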